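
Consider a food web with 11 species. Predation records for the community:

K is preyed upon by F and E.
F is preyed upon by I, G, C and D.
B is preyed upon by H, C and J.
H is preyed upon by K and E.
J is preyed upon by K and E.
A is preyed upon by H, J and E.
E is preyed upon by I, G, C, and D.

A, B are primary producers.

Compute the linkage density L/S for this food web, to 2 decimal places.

There are L = 20 links among S = 11 species.
L/S = 20/11 = 1.8182 ≈ 1.82.

L/S = 1.82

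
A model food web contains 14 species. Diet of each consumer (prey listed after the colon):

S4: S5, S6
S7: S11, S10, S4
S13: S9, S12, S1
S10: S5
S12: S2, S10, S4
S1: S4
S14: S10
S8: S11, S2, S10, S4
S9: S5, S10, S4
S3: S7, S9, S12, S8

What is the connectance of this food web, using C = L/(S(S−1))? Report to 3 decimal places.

The web has S = 14 species and L = 25 feeding links.
C = L / (S(S−1)) = 25 / 182 = 0.1374 ≈ 0.137.

C = 0.137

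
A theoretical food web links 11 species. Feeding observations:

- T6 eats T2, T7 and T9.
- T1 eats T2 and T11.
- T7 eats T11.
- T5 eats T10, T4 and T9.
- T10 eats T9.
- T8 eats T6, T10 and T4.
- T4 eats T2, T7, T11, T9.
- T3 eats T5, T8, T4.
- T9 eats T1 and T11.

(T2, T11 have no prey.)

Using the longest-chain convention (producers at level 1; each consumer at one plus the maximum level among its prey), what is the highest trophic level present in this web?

6

Producers (level 1): T2, T11.
T2 → T1 → T9 → T10 → T5 → T3 gives T3 level 6.
No species has a prey at level 6, so no species reaches level 7.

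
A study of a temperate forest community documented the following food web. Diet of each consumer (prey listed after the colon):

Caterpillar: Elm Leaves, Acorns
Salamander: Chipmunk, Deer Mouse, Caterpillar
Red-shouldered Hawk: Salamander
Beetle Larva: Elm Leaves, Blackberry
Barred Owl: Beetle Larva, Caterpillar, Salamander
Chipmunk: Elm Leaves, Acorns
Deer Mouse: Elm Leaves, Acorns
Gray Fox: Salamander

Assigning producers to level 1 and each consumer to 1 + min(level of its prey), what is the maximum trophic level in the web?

Producers (level 1): Elm Leaves, Acorns, Blackberry.
Following each consumer down to its lowest-level prey: Elm Leaves → Chipmunk → Salamander → Gray Fox (levels 1 through 4).
All prey of Gray Fox (Salamander 3) are at level 3 or above, so Gray Fox is at level 1 + 3 = 4.
Every consumer has at least one prey at level 3 or below, so none exceeds level 4.

4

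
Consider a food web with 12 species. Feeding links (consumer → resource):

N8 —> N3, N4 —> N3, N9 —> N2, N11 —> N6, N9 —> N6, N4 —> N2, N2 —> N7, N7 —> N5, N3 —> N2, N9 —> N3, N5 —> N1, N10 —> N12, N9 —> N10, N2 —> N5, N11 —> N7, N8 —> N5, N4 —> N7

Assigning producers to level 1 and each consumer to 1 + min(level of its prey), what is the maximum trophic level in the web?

4

Producers (level 1): N6, N1, N12.
Following each consumer down to its lowest-level prey: N1 → N5 → N7 → N4 (levels 1 through 4).
All prey of N4 (N7 3, N2 3, N3 4) are at level 3 or above, so N4 is at level 1 + 3 = 4.
Every consumer has at least one prey at level 3 or below, so none exceeds level 4.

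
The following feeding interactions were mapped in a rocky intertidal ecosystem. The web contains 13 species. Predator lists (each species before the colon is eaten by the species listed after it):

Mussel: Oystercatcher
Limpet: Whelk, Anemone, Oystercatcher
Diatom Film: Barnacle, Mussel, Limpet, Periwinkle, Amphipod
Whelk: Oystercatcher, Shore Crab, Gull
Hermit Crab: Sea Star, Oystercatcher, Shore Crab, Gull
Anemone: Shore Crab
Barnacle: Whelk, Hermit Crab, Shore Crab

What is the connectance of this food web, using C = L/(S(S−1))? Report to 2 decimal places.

The web has S = 13 species and L = 20 feeding links.
C = L / (S(S−1)) = 20 / 156 = 0.1282 ≈ 0.13.

C = 0.13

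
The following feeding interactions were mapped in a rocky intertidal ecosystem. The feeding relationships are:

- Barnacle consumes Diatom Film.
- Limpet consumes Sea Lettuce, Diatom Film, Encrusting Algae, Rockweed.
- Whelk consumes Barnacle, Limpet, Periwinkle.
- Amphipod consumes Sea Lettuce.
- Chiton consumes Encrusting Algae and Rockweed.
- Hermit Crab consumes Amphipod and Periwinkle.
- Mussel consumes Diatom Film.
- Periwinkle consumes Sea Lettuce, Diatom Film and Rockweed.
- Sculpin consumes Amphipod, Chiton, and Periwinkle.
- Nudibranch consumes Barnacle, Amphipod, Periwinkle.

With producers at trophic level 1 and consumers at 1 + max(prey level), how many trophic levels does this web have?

Producers (level 1): Encrusting Algae, Rockweed, Diatom Film, Sea Lettuce.
Sea Lettuce → Amphipod → Nudibranch gives Nudibranch level 3.
No species has a prey at level 3, so no species reaches level 4.

3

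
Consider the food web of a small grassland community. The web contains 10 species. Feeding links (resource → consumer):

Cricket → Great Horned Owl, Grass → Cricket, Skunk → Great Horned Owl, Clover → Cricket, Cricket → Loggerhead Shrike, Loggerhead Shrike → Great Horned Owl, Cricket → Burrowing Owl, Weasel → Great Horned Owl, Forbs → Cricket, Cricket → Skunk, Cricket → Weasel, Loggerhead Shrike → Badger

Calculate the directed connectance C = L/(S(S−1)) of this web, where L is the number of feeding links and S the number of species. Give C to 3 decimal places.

The web has S = 10 species and L = 12 feeding links.
C = L / (S(S−1)) = 12 / 90 = 0.1333 ≈ 0.133.

C = 0.133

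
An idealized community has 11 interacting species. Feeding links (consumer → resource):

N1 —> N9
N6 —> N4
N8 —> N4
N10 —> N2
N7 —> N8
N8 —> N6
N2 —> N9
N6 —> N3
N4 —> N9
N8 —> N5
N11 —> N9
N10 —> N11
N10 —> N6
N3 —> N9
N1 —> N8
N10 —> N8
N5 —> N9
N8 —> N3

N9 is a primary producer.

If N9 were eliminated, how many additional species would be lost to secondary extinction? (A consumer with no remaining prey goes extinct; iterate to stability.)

10

Remove N9.
Round 1: N3 (all prey gone), N5 (all prey gone), N4 (all prey gone), N11 (all prey gone), N2 (all prey gone) → extinct.
Round 2: N6 (all prey gone) → extinct.
Round 3: N8 (all prey gone) → extinct.
Round 4: N10 (all prey gone), N7 (all prey gone), N1 (all prey gone) → extinct.
No further losses. Total secondary extinctions: 10.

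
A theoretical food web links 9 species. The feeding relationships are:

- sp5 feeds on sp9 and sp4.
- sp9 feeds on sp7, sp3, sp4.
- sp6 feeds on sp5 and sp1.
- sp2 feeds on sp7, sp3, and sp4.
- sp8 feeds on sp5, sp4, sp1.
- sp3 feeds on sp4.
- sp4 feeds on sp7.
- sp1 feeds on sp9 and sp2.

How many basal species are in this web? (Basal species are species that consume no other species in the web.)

1

Basal species (no prey listed): sp7.
Count: 1.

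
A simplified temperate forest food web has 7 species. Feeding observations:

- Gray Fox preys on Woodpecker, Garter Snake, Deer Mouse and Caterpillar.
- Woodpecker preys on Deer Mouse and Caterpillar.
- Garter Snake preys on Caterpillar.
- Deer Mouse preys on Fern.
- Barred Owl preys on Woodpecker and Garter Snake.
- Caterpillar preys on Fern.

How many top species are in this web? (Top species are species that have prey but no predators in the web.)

Top species (has prey, but nothing eats it): Gray Fox, Barred Owl.
Count: 2.

2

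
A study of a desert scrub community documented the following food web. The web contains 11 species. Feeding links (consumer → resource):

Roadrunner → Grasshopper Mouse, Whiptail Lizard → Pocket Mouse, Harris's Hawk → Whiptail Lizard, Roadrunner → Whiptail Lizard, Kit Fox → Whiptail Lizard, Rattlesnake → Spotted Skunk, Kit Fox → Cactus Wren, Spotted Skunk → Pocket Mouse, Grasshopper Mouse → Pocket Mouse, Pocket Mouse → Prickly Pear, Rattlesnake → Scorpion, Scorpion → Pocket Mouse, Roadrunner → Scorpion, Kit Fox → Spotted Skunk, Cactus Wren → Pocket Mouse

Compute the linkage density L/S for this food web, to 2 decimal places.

There are L = 15 links among S = 11 species.
L/S = 15/11 = 1.3636 ≈ 1.36.

L/S = 1.36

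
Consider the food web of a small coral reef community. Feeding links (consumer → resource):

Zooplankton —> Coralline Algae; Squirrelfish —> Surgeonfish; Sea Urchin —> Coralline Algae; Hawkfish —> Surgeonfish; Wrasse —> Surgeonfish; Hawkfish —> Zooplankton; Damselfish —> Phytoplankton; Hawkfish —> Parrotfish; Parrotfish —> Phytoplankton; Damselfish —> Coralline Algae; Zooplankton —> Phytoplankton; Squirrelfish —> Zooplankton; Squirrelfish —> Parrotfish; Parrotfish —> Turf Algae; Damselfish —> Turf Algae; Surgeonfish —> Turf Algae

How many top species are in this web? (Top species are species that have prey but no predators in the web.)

Top species (has prey, but nothing eats it): Sea Urchin, Damselfish, Hawkfish, Wrasse, Squirrelfish.
Count: 5.

5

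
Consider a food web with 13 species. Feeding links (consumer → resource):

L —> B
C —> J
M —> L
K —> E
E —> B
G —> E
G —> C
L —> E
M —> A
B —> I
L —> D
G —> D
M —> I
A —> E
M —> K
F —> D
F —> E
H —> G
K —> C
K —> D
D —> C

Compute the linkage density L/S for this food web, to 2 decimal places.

L/S = 1.62

There are L = 21 links among S = 13 species.
L/S = 21/13 = 1.6154 ≈ 1.62.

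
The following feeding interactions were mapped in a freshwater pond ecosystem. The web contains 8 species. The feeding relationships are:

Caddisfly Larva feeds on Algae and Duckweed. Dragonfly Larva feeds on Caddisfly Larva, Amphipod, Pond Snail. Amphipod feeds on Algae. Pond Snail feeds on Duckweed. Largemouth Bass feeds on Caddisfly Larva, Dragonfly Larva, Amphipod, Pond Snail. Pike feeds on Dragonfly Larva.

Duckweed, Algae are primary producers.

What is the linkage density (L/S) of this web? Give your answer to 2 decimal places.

There are L = 12 links among S = 8 species.
L/S = 12/8 = 1.5000 ≈ 1.50.

L/S = 1.50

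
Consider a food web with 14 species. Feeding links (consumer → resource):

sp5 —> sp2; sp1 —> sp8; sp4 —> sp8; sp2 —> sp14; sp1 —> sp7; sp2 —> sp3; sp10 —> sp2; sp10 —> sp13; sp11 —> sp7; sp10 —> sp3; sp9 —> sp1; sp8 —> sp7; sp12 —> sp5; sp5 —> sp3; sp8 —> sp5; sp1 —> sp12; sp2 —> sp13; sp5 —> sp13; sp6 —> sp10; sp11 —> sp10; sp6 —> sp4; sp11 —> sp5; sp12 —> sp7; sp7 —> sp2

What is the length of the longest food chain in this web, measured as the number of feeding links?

5 links

One longest chain: sp13 → sp2 → sp7 → sp8 → sp1 → sp9.
It has 6 species and 5 links.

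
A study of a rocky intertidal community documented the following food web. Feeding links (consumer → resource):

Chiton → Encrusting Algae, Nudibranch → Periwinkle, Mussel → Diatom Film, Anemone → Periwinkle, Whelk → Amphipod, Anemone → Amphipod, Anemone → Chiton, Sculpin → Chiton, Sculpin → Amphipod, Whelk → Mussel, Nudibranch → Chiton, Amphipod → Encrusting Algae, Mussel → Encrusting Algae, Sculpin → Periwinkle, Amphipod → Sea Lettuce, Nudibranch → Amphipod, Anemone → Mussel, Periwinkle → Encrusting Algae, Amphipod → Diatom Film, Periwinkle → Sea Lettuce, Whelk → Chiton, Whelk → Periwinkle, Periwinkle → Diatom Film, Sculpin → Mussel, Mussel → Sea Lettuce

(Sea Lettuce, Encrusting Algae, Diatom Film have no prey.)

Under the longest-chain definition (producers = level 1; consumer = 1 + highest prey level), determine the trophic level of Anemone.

Trophic level 3

Sea Lettuce is a producer → level 1.
Mussel eats Sea Lettuce (level 1); other prey at levels: Encrusting Algae 1, Diatom Film 1 → level 2.
Anemone eats Mussel (level 2); other prey at levels: Chiton 2, Amphipod 2, Periwinkle 2 → level 3.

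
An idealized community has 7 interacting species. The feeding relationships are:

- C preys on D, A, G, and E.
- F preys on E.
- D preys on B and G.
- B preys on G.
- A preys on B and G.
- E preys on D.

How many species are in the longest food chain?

One longest chain: G → B → D → E → F.
It has 5 species and 4 links.

5 species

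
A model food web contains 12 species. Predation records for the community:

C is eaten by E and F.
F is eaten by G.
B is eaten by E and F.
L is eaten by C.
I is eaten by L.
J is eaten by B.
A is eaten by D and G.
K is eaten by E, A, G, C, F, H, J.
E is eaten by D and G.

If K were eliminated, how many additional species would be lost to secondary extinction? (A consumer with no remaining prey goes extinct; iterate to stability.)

Remove K.
Round 1: A (all prey gone), H (all prey gone), J (all prey gone) → extinct.
Round 2: B (all prey gone) → extinct.
No further losses. Total secondary extinctions: 4.

4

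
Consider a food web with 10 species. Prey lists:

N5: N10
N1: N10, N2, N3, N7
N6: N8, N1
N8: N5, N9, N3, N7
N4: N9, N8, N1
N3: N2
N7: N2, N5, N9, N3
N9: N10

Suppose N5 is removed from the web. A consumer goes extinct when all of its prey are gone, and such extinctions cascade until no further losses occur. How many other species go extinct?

Remove N5.
Every predator of it retains at least one other prey: N7 still has N2, N9, N3; N8 still has N9, N3, N7.
No consumer loses all prey, so no secondary extinctions occur.

0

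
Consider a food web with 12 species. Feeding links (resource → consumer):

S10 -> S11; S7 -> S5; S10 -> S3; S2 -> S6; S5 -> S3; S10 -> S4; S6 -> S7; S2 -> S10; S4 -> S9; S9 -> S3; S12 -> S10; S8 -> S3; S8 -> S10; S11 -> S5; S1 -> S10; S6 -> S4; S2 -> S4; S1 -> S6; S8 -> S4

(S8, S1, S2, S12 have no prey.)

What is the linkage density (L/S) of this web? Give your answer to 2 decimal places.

There are L = 19 links among S = 12 species.
L/S = 19/12 = 1.5833 ≈ 1.58.

L/S = 1.58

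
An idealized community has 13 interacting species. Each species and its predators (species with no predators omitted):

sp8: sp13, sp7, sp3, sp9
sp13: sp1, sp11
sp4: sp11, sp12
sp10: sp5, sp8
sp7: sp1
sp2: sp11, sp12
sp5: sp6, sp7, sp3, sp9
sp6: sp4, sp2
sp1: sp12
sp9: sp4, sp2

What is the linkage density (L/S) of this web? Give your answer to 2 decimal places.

There are L = 22 links among S = 13 species.
L/S = 22/13 = 1.6923 ≈ 1.69.

L/S = 1.69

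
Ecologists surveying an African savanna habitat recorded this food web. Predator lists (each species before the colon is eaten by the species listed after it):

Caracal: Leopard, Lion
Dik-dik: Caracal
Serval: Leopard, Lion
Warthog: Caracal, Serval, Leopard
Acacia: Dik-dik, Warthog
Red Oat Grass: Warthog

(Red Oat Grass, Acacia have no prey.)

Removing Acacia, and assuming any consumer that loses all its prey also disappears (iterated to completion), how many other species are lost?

1

Remove Acacia.
Round 1: Dik-dik (all prey gone) → extinct.
No further losses. Total secondary extinctions: 1.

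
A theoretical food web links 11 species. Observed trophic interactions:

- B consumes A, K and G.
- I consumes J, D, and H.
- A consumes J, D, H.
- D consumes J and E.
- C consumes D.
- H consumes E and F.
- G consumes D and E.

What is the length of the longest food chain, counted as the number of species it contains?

One longest chain: E → D → G → B.
It has 4 species and 3 links.

4 species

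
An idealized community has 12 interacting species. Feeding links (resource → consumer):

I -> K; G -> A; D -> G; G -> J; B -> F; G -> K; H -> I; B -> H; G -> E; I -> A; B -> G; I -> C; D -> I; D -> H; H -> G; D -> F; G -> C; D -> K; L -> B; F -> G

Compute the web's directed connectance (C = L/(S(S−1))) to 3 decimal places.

The web has S = 12 species and L = 20 feeding links.
C = L / (S(S−1)) = 20 / 132 = 0.1515 ≈ 0.152.

C = 0.152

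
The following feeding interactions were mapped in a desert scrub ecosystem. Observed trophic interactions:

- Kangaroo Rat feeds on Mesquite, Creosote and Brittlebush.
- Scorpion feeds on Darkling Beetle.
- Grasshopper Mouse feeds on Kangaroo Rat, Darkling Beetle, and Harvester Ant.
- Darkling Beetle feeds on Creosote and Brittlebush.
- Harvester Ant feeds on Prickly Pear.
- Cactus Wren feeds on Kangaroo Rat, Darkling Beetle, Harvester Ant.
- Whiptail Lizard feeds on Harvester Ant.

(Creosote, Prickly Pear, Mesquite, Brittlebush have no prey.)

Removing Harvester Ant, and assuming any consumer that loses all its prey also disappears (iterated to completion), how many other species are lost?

1

Remove Harvester Ant.
Round 1: Whiptail Lizard (all prey gone) → extinct.
No further losses. Total secondary extinctions: 1.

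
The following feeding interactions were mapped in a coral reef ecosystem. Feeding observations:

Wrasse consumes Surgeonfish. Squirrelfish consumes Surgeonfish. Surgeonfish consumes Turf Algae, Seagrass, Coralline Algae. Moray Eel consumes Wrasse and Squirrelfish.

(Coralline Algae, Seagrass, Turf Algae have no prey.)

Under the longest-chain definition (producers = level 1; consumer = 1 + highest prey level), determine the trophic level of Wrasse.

Coralline Algae is a producer → level 1.
Surgeonfish eats Coralline Algae (level 1); other prey at levels: Seagrass 1, Turf Algae 1 → level 2.
Wrasse eats Surgeonfish → level 3.

Trophic level 3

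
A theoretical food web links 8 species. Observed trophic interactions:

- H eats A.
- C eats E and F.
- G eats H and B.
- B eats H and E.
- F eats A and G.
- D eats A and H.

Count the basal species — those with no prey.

2

Basal species (no prey listed): E, A.
Count: 2.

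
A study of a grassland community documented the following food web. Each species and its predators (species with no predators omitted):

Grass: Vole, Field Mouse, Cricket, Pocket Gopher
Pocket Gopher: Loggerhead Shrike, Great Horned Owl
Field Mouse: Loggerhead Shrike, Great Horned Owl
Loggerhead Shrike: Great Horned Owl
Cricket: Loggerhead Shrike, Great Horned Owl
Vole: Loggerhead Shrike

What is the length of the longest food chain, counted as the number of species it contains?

One longest chain: Grass → Vole → Loggerhead Shrike → Great Horned Owl.
It has 4 species and 3 links.

4 species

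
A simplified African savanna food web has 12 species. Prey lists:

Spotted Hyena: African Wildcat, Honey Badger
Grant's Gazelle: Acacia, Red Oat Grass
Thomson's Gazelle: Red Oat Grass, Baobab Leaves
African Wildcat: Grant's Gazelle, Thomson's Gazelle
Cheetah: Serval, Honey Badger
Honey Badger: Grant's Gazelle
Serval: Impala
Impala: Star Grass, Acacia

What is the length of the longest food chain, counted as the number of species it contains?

4 species

One longest chain: Acacia → Grant's Gazelle → Honey Badger → Cheetah.
It has 4 species and 3 links.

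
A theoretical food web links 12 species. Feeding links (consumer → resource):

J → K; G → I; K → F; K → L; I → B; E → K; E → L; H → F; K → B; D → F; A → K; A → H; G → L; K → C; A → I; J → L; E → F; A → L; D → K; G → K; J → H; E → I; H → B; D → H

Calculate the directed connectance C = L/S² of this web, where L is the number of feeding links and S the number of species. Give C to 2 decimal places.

The web has S = 12 species and L = 24 feeding links.
C = L / S² = 24 / 144 = 0.1667 ≈ 0.17.

C = 0.17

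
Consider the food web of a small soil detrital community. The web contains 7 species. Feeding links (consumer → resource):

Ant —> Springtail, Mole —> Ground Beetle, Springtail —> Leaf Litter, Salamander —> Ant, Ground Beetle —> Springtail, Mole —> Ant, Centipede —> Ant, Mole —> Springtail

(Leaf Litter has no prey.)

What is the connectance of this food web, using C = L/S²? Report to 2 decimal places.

The web has S = 7 species and L = 8 feeding links.
C = L / S² = 8 / 49 = 0.1633 ≈ 0.16.

C = 0.16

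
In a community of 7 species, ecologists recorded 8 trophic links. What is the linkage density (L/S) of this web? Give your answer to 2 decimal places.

There are L = 8 links among S = 7 species.
L/S = 8/7 = 1.1429 ≈ 1.14.

L/S = 1.14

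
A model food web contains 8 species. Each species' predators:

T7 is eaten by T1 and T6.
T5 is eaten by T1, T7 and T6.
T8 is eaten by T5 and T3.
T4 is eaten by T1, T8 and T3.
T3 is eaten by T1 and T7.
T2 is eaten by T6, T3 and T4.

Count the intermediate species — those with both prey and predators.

5

Intermediate species (has both prey and predators): T4, T8, T3, T5, T7.
Count: 5.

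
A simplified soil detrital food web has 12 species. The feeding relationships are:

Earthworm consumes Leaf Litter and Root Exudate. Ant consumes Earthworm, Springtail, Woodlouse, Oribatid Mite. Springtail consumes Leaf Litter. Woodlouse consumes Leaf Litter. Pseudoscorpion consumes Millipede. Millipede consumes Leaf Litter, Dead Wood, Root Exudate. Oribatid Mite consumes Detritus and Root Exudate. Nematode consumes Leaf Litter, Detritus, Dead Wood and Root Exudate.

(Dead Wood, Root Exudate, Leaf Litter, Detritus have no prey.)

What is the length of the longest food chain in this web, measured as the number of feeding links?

2 links

One longest chain: Root Exudate → Oribatid Mite → Ant.
It has 3 species and 2 links.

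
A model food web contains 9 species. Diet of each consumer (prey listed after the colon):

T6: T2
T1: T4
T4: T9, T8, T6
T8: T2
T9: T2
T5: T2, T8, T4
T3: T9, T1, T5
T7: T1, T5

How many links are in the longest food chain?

One longest chain: T2 → T9 → T4 → T1 → T3.
It has 5 species and 4 links.

4 links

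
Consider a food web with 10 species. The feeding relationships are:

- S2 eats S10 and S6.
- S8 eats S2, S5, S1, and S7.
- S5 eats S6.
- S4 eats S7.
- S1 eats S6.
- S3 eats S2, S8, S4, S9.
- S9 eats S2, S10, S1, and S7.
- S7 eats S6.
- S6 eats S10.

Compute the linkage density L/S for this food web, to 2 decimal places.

There are L = 19 links among S = 10 species.
L/S = 19/10 = 1.9000 ≈ 1.90.

L/S = 1.90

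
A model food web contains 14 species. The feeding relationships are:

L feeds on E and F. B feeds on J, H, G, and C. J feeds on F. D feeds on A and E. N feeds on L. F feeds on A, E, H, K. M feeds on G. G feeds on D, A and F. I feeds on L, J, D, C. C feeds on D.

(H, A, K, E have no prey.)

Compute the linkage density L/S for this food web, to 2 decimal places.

There are L = 23 links among S = 14 species.
L/S = 23/14 = 1.6429 ≈ 1.64.

L/S = 1.64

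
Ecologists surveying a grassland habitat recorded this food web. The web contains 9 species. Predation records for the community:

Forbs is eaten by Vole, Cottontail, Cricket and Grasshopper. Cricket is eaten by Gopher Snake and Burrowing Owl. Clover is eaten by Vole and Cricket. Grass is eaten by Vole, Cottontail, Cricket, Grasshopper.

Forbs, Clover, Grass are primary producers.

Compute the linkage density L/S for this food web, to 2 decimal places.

There are L = 12 links among S = 9 species.
L/S = 12/9 = 1.3333 ≈ 1.33.

L/S = 1.33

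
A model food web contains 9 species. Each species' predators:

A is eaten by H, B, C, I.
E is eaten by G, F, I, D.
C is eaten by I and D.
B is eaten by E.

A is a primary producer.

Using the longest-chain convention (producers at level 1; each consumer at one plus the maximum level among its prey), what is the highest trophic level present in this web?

Producers (level 1): A.
A → B → E → I gives I level 4.
No species has a prey at level 4, so no species reaches level 5.

4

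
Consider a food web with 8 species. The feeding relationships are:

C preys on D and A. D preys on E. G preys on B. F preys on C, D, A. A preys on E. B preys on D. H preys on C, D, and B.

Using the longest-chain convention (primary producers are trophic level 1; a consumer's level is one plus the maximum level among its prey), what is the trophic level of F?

E is a producer → level 1.
A eats E → level 2.
C eats A (level 2); other prey at levels: D 2 → level 3.
F eats C (level 3); other prey at levels: A 2, D 2 → level 4.

Trophic level 4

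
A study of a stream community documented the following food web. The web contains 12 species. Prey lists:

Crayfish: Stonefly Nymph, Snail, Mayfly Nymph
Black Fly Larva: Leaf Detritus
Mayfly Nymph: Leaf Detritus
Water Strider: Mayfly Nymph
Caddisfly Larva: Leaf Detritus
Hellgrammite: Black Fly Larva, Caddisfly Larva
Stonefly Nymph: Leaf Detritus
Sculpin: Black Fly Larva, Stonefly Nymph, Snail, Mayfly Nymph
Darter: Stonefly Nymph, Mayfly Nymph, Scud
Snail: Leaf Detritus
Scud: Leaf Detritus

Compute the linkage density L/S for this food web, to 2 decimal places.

There are L = 19 links among S = 12 species.
L/S = 19/12 = 1.5833 ≈ 1.58.

L/S = 1.58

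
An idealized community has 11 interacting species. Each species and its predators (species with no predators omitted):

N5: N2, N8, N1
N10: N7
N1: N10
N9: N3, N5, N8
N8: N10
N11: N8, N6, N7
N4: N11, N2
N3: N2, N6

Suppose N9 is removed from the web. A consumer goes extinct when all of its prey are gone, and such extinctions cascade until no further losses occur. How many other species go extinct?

Remove N9.
Round 1: N3 (all prey gone), N5 (all prey gone) → extinct.
Round 2: N1 (all prey gone) → extinct.
No further losses. Total secondary extinctions: 3.

3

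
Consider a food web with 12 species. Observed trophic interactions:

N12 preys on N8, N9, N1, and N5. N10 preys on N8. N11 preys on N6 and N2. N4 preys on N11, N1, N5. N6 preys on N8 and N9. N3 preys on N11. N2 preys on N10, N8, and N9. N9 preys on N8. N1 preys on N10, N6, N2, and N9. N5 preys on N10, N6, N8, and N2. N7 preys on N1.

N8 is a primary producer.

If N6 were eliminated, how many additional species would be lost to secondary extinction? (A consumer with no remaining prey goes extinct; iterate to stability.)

Remove N6.
Every predator of it retains at least one other prey: N1 still has N9, N10, N2; N11 still has N2; N5 still has N8, N10, N2.
No consumer loses all prey, so no secondary extinctions occur.

0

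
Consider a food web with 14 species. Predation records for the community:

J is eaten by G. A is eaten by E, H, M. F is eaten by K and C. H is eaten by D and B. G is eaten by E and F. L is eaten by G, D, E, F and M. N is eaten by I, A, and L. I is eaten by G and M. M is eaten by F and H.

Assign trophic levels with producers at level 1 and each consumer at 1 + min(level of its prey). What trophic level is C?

N is a producer → level 1.
L eats N → level 2.
F eats L → level 3.
C eats F → level 4.
No prey of C is below level 3, so 4 is the minimum.

Trophic level 4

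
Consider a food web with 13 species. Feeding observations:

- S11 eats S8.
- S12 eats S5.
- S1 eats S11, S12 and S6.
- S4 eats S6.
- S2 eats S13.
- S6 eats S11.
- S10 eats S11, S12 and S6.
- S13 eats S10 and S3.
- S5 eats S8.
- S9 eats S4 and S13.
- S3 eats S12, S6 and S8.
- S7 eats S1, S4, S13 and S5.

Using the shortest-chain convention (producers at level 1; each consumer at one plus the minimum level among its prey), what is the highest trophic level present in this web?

4

Producers (level 1): S8.
Following each consumer down to its lowest-level prey: S8 → S3 → S13 → S2 (levels 1 through 4).
All prey of S2 (S13 3) are at level 3 or above, so S2 is at level 1 + 3 = 4.
Every consumer has at least one prey at level 3 or below, so none exceeds level 4.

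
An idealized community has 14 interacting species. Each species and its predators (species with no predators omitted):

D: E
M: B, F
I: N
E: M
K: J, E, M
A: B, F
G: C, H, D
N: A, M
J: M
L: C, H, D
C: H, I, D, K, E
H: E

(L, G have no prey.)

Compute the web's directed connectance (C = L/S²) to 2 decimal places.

The web has S = 14 species and L = 25 feeding links.
C = L / S² = 25 / 196 = 0.1276 ≈ 0.13.

C = 0.13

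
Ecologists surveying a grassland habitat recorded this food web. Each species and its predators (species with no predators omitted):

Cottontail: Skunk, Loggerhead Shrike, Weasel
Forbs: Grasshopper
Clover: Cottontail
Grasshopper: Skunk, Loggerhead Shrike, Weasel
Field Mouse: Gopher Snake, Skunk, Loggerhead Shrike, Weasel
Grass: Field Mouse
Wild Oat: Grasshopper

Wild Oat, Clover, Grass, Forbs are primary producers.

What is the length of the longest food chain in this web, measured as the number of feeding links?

One longest chain: Grass → Field Mouse → Gopher Snake.
It has 3 species and 2 links.

2 links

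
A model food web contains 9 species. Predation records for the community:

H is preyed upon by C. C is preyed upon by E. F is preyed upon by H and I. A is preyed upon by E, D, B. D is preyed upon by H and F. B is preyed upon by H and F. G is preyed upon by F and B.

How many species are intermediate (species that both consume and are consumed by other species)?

Intermediate species (has both prey and predators): B, D, F, H, C.
Count: 5.

5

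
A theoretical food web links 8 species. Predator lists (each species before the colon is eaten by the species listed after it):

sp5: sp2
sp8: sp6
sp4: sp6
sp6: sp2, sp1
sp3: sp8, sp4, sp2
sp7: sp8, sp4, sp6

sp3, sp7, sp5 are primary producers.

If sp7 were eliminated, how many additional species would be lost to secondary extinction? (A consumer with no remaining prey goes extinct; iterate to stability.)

0

Remove sp7.
Every predator of it retains at least one other prey: sp8 still has sp3; sp4 still has sp3; sp6 still has sp8, sp4.
No consumer loses all prey, so no secondary extinctions occur.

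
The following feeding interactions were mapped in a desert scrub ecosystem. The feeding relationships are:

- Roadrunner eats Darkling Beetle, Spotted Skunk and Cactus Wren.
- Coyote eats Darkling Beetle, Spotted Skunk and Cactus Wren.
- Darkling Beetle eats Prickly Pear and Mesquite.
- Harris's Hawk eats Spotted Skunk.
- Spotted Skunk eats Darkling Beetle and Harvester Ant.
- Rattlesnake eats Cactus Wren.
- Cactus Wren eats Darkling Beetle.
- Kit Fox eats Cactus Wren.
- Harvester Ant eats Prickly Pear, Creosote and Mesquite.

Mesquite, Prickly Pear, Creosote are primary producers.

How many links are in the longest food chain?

3 links

One longest chain: Mesquite → Darkling Beetle → Spotted Skunk → Roadrunner.
It has 4 species and 3 links.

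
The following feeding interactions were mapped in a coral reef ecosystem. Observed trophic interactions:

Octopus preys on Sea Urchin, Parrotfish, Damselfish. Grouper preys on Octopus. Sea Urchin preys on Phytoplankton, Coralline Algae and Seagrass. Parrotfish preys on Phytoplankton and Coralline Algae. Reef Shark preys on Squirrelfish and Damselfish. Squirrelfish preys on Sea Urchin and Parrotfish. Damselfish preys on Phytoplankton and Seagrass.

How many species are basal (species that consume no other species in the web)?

3

Basal species (no prey listed): Phytoplankton, Seagrass, Coralline Algae.
Count: 3.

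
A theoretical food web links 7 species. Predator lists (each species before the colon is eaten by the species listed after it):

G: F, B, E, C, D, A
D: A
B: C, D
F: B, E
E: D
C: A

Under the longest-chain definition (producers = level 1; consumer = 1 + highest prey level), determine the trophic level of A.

Trophic level 5

G is a producer → level 1.
F eats G → level 2.
B eats F (level 2); other prey at levels: G 1 → level 3.
C eats B (level 3); other prey at levels: G 1 → level 4.
A eats C (level 4); other prey at levels: G 1, D 4 → level 5.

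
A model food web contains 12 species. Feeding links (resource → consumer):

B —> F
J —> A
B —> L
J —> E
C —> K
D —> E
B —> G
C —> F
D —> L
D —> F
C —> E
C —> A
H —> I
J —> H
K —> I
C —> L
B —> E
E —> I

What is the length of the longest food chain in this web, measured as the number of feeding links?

One longest chain: C → K → I.
It has 3 species and 2 links.

2 links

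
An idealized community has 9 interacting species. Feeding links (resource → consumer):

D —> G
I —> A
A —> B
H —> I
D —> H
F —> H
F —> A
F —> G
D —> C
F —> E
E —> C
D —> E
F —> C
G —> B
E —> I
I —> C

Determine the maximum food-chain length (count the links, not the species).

4 links

One longest chain: F → E → I → A → B.
It has 5 species and 4 links.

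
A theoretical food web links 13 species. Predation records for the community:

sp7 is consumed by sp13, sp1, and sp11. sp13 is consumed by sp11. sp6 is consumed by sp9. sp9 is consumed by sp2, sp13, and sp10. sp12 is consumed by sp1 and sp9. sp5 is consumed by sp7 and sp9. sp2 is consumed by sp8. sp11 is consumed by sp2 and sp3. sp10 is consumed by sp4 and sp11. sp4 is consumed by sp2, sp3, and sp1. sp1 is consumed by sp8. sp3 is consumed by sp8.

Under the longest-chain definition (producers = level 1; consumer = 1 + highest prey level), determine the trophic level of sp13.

sp5 is a producer → level 1.
sp7 eats sp5 → level 2.
sp13 eats sp7 (level 2); other prey at levels: sp9 2 → level 3.

Trophic level 3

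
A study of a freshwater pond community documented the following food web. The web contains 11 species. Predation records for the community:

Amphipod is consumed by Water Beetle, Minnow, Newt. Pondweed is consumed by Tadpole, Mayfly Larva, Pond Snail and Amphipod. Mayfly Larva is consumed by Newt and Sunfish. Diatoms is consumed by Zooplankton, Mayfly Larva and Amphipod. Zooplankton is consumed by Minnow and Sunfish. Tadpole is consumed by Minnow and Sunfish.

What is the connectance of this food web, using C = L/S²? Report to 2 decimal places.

C = 0.13

The web has S = 11 species and L = 16 feeding links.
C = L / S² = 16 / 121 = 0.1322 ≈ 0.13.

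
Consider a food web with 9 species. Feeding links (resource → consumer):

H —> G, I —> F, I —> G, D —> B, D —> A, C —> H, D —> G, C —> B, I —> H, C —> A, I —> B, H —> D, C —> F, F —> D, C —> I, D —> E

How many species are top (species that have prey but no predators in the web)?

4

Top species (has prey, but nothing eats it): G, B, A, E.
Count: 4.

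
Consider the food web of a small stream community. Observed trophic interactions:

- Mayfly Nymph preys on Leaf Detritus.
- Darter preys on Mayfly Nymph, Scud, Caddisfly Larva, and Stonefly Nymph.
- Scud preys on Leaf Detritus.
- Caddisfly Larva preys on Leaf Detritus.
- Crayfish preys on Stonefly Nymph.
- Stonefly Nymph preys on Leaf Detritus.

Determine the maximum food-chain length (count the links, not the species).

One longest chain: Leaf Detritus → Caddisfly Larva → Darter.
It has 3 species and 2 links.

2 links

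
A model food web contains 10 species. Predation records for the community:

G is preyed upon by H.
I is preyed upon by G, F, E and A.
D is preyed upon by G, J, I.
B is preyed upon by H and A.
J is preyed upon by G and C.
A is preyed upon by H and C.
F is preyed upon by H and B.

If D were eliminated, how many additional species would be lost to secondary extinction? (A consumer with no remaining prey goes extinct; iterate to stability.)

9

Remove D.
Round 1: J (all prey gone), I (all prey gone) → extinct.
Round 2: E (all prey gone), F (all prey gone), G (all prey gone) → extinct.
Round 3: B (all prey gone) → extinct.
Round 4: A (all prey gone) → extinct.
Round 5: C (all prey gone), H (all prey gone) → extinct.
No further losses. Total secondary extinctions: 9.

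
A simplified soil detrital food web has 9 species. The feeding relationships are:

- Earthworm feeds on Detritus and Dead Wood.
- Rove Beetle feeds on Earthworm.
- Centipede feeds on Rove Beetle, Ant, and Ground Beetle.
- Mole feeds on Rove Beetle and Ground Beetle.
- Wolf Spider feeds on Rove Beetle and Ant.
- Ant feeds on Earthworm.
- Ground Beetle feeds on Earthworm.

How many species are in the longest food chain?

One longest chain: Dead Wood → Earthworm → Rove Beetle → Wolf Spider.
It has 4 species and 3 links.

4 species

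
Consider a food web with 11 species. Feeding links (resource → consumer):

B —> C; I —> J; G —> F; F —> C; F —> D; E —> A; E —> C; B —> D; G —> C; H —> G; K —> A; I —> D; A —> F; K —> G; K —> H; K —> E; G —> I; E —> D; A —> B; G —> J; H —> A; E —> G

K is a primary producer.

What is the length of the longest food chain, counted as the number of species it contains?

5 species

One longest chain: K → H → G → I → J.
It has 5 species and 4 links.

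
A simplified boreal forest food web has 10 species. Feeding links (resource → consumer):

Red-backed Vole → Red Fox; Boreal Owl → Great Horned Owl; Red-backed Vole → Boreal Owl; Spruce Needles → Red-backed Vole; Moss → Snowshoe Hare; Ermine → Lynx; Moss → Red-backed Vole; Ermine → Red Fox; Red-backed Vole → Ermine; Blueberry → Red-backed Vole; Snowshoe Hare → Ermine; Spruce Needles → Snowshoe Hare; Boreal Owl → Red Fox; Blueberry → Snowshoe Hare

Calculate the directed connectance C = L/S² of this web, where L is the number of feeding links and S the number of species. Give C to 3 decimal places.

C = 0.140

The web has S = 10 species and L = 14 feeding links.
C = L / S² = 14 / 100 = 0.1400 ≈ 0.140.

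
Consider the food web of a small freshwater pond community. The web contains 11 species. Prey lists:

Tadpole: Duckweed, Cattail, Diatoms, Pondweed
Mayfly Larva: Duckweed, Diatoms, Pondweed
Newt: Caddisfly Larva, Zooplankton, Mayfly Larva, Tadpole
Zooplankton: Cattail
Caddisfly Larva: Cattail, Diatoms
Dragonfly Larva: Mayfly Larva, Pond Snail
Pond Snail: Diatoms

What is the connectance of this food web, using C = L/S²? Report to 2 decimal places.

The web has S = 11 species and L = 17 feeding links.
C = L / S² = 17 / 121 = 0.1405 ≈ 0.14.

C = 0.14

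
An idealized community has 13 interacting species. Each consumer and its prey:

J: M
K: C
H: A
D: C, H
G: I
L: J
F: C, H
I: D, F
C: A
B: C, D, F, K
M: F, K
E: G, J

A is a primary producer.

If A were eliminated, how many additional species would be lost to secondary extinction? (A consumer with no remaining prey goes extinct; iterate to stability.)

Remove A.
Round 1: C (all prey gone), H (all prey gone) → extinct.
Round 2: D (all prey gone), F (all prey gone), K (all prey gone) → extinct.
Round 3: B (all prey gone), I (all prey gone), M (all prey gone) → extinct.
Round 4: G (all prey gone), J (all prey gone) → extinct.
Round 5: L (all prey gone), E (all prey gone) → extinct.
No further losses. Total secondary extinctions: 12.

12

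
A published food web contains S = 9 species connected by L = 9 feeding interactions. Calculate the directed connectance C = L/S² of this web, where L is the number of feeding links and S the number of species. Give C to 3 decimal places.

C = 0.111

The web has S = 9 species and L = 9 feeding links.
C = L / S² = 9 / 81 = 0.1111 ≈ 0.111.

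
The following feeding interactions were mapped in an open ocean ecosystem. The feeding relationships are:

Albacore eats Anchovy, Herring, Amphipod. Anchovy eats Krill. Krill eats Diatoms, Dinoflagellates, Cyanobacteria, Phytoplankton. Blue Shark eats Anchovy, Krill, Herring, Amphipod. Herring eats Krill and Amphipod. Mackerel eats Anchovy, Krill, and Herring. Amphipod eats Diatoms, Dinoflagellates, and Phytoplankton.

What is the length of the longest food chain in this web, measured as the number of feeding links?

One longest chain: Dinoflagellates → Krill → Anchovy → Blue Shark.
It has 4 species and 3 links.

3 links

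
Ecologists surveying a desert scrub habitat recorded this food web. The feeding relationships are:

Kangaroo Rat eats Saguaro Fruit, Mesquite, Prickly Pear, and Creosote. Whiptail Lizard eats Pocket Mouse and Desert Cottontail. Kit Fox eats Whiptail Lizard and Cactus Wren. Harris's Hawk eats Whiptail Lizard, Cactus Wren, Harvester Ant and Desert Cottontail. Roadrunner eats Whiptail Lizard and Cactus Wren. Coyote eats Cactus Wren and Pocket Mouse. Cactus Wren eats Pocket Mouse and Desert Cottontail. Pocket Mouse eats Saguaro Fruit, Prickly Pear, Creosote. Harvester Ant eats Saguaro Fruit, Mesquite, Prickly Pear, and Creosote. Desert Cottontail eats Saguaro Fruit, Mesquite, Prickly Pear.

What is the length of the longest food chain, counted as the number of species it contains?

One longest chain: Prickly Pear → Desert Cottontail → Whiptail Lizard → Roadrunner.
It has 4 species and 3 links.

4 species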